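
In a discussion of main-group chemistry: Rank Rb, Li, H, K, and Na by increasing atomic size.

H < Li < Na < K < Rb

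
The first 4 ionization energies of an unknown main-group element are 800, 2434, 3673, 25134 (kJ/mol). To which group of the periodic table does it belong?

Look for the largest jump between consecutive ionization energies: IE4/IE3 ≈ 6.8, far larger than any earlier ratio.
That jump marks the point where a core electron is being removed. So the atom has 3 valence electrons.
A main-group element with 3 valence electrons is in group 13.

Group 13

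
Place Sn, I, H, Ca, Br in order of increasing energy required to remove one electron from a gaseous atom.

Ca < Sn < I < Br < H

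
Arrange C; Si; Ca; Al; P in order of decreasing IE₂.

C > P > Al > Si > Ca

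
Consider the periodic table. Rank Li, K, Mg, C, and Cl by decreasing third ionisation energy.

Li, Mg, C, K, Cl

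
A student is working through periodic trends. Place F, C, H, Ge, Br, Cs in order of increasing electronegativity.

Cs < Ge < H < C < Br < F

H is in period 1, group 1; C is in period 2, group 14; F is in period 2, group 17; Ge is in period 4, group 14; Br is in period 4, group 17; Cs is in period 6, group 1.
Smaller atoms with higher effective nuclear charge are more electronegative.
Neither a single period nor a single group — weigh both effects.
Ge > Cs: both effects reinforce here, so Ge is clearly the higher of the two.
H > Ge: period and group pull opposite ways; the down-group shift dominates (2.20 vs 2.01).
C > H: period and group pull opposite ways; the across-period shift dominates (2.55 vs 2.20).
Br > C: the two effects oppose for this pair; the across-period effect wins (2.96 vs 2.55).
F > Br: they share group 17; the group trend gives F the larger value.
For reference (Pauling): H 2.20, C 2.55, F 3.98, Ge 2.01, Br 2.96, Cs 0.79.
So from lowest to highest: Cs < Ge < H < C < Br < F.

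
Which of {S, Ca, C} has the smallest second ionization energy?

The second ionization energy removes an electron from the +1 ion. For each element: S⁺ still has 5 valence electrons; Ca⁺ still has 1 valence electron; C⁺ still has 3 valence electrons.
All are still removing valence electrons, so compare the +1 ions as you would atoms: IE_2 generally rises across a period (higher Z_eff) and falls down a group (larger shell), subject to the usual subshell exceptions.
Valence configurations: S⁺ [Ne]3s²3p³, Ca⁺ [Ar]4s¹, C⁺ [He]2s²2p¹.
Tabulated IE_2 (kJ/mol): S 2252, Ca 1145, C 2353.
Hence IE_2: Ca < S < C.

Ca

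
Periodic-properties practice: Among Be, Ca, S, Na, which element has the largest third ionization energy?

Consider each +2 ion: Be²⁺ is the bare [He] core; Ca²⁺ is the bare [Ar] core; S²⁺ still has 4 valence electrons; Na²⁺ is already 1 electron into the core.
Core electrons are held far more tightly than valence electrons, so Ca, Na and Be top the IE_3 order.
Approximate IE_3 values (kJ/mol): Be 14849, Ca 4912, S 3357, Na 6910.
Overall IE_3 order: S < Ca < Na < Be.

Be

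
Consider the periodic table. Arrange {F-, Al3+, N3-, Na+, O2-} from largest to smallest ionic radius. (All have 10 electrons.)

All of these have 10 electrons, so size is governed by nuclear charge alone: the more protons, the stronger the pull on the same electron cloud, and the smaller the ion.
Nuclear charges: Al3+ (Z=13), Na+ (Z=11), F- (Z=9), O2- (Z=8), N3- (Z=7).
Largest to smallest: N3- > O2- > F- > Na+ > Al3+.

N3- > O2- > F- > Na+ > Al3+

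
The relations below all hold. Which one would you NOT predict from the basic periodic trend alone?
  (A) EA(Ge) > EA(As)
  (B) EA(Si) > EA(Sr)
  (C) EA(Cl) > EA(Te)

The general trend: electron affinity increases across a period and decreases down a group.
(A) Ge (period 4, group 14) vs As (period 4, group 15): the stated order contradicts the simple trend.
(B) Si (period 3, group 14) vs Sr (period 5, group 2): the stated order agrees with the simple trend.
(C) Cl (period 3, group 17) vs Te (period 5, group 16): the stated order agrees with the simple trend.
The exception is (A): adding an electron to As's half-filled 4p³ is unfavourable, so Ge (4p²) has the more exothermic EA.

(A)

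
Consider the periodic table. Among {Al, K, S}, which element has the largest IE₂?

K

The second ionization energy removes an electron from the +1 ion. For each element: Al⁺ still has 2 valence electrons; K⁺ is the bare [Ar] core; S⁺ still has 5 valence electrons.
Core electrons are held far more tightly than valence electrons, so K tops the IE_2 order.
Valence configurations: Al⁺ [Ne]3s², S⁺ [Ne]3s²3p³.
Approximate IE_2 values (kJ/mol): Al 1817, K 3052, S 2252.
Hence IE_2: Al < S < K.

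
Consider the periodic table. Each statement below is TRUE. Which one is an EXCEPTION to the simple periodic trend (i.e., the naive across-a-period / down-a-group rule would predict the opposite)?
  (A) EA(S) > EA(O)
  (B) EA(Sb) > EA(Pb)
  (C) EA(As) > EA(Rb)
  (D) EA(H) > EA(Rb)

(A)

The general trend: electron affinity increases across a period and decreases down a group.
(A) S (period 3, group 16) vs O (period 2, group 16): the stated order contradicts the simple trend.
(B) Sb (period 5, group 15) vs Pb (period 6, group 14): the stated order agrees with the simple trend.
(C) As (period 4, group 15) vs Rb (period 5, group 1): the stated order agrees with the simple trend.
(D) H (period 1, group 1) vs Rb (period 5, group 1): the stated order agrees with the simple trend.
The exception is (A): the compact 2p subshell of O repels the added electron more than S's larger 3p does.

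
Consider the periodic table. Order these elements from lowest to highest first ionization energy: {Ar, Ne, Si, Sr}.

Sr < Si < Ar < Ne

IE₁ increases left→right with effective nuclear charge and decreases top→bottom as the valence shell moves farther out.
These span different periods and groups, so the two trends combine.
Si > Sr: both effects reinforce here, so Si is clearly the higher of the two.
Ar > Si: both are in period 3; the period trend gives Ar the larger value.
Ne > Ar: Ne sits above Ar in group 18, so the down-group effect alone puts Ne higher.
Approximate values (kJ/mol): Ne 2081, Si 786, Ar 1521, Sr 550.
So from lowest to highest: Sr < Si < Ar < Ne.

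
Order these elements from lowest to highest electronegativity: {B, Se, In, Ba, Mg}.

B is in period 2, group 13; Mg is in period 3, group 2; Se is in period 4, group 16; In is in period 5, group 13; Ba is in period 6, group 2.
Atoms toward the upper right of the periodic table pull bonding electrons most strongly.
These span different periods and groups, so the two trends combine.
Mg > Ba: Mg sits above Ba in group 2, so the down-group effect alone puts Mg higher.
In > Mg: period and group pull opposite ways; the across-period shift dominates (1.78 vs 1.31).
B > In: they share group 13; the group trend gives B the larger value.
Se > B: period and group pull opposite ways; the across-period shift dominates (2.55 vs 2.04).
Approximate values (Pauling): B 2.04, Mg 1.31, Se 2.55, In 1.78, Ba 0.89.
So from lowest to highest: Ba < Mg < In < B < Se.

Ba, Mg, In, B, Se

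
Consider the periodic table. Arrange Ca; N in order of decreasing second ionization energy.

N > Ca

The second ionization energy removes an electron from the +1 ion. For each element: Ca⁺ still has 1 valence electron; N⁺ still has 4 valence electrons.
All are still removing valence electrons, so compare the +1 ions as you would atoms: IE_2 generally rises across a period (higher Z_eff) and falls down a group (larger shell), subject to the usual subshell exceptions.
Valence configurations: Ca⁺ [Ar]4s¹, N⁺ [He]2s²2p².
Approximate IE_2 values (kJ/mol): Ca 1145, N 2856.
Putting it together, IE_2: Ca < N.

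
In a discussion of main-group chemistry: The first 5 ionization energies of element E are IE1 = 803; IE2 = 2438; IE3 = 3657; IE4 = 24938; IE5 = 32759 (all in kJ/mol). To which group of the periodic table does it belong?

Group 13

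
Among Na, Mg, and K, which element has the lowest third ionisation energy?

After 2 electrons have been removed, what remains? Na²⁺ is already 1 electron into the core; Mg²⁺ is the bare [Ne] core; K²⁺ is already 1 electron into the core.
All of these are removing an electron from a noble-gas core or deeper; the smaller core (lower principal quantum number) is held far more tightly, and within a period the higher nuclear charge binds the same core more tightly.
Approximate IE_3 values (kJ/mol): Na 6910, Mg 7733, K 4420.
Putting it together, IE_3: K < Na < Mg.

K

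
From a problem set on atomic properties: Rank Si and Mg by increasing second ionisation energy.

IE_2 is the cost of taking one more electron from the +1 cation: Si⁺ still has 3 valence electrons; Mg⁺ still has 1 valence electron.
All are still removing valence electrons, so compare the +1 ions as you would atoms: IE_2 generally rises across a period (higher Z_eff) and falls down a group (larger shell), subject to the usual subshell exceptions.
Valence configurations: Si⁺ [Ne]3s²3p¹, Mg⁺ [Ne]3s¹.
Tabulated IE_2 (kJ/mol): Si 1577, Mg 1451.
Hence IE_2: Mg < Si.

Mg < Si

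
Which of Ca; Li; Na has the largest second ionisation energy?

Li

IE_2 is the cost of taking one more electron from the +1 cation: Ca⁺ still has 1 valence electron; Li⁺ is the bare [He] core; Na⁺ is the bare [Ne] core.
Pulling an electron out of a noble-gas core costs far more than removing a remaining valence electron, so Na and Li sit at the high end of IE_2.
The numbers (kJ/mol): Ca 1145, Li 7298, Na 4562.
Putting it together, IE_2: Ca < Na < Li.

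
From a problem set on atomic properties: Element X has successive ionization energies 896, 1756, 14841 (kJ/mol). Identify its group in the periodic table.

Look for the largest jump between consecutive ionization energies: IE3/IE2 ≈ 8.5, far larger than any earlier ratio.
That jump marks the point where a core electron is being removed. So the atom has 2 valence electrons.
A main-group element with 2 valence electrons is in group 2.

Group 2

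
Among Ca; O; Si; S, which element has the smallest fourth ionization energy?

Consider each +3 ion: Ca³⁺ is already 1 electron into the core; O³⁺ still has 3 valence electrons; Si³⁺ still has 1 valence electron; S³⁺ still has 3 valence electrons.
Usually core removal costs more than valence removal, but here the competition is close: a tightly held n=2 valence electron can cost more to remove than an n=3 core electron, so the actual values have to decide it.
Valence configurations: O³⁺ [He]2s²2p¹, Si³⁺ [Ne]3s¹, S³⁺ [Ne]3s²3p¹.
Tabulated IE_4 (kJ/mol): Ca 6491, O 7469, Si 4356, S 4556.
So the fourth ionization energies run Si < S < Ca < O.

Si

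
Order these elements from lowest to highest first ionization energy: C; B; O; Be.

Removing the outermost electron gets harder across a period and easier down a group.
All lie in period 2; the across-period trend (first ionization energy increases left to right) applies, with the exception below.
Note the exception: Be has a higher first ionization energy than B, contrary to the simple trend — removing B's lone 2p electron is easier than breaking Be's filled 2s².
Approximate values (kJ/mol): Be 900, B 801, C 1086, O 1314.
So from lowest to highest: B < Be < C < O.

B < Be < C < O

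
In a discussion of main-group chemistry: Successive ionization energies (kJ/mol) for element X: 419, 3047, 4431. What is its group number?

Group 1

Look for the largest jump between consecutive ionization energies: IE2/IE1 ≈ 7.3, far larger than any earlier ratio.
That jump marks the point where a core electron is being removed. So the atom has 1 valence electron.
A main-group element with 1 valence electron is in group 1.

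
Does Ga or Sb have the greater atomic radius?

Sb

Ga is in period 4, group 13; Sb is in period 5, group 15.
Moving right in a period, electrons are added to the same shell under a stronger nuclear pull, so atoms get smaller; moving down, a new shell is opened and atoms get larger.
Here both period and group differ, so the two effects have to be weighed against each other.
Sb > Ga: the two effects oppose for this pair; the down-group effect wins (140 vs 124 pm).
For reference (pm): Ga 124, Sb 140.
So Sb has the greater atomic radius (Sb > Ga).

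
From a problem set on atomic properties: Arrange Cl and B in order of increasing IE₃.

IE_3 is the cost of taking one more electron from the +2 cation: Cl²⁺ still has 5 valence electrons; B²⁺ still has 1 valence electron.
All are still removing valence electrons, so compare the +2 ions as you would atoms: IE_3 generally rises across a period (higher Z_eff) and falls down a group (larger shell), subject to the usual subshell exceptions.
Valence configurations: Cl²⁺ [Ne]3s²3p³, B²⁺ [He]2s¹.
The numbers (kJ/mol): Cl 3822, B 3660.
Overall IE_3 order: B < Cl.

B, Cl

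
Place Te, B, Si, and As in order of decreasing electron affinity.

Te > Si > As > B

Electron affinity generally becomes more exothermic across a period toward the halogens and less exothermic down a group.
A diagonal step moves right (one effect) and down (the opposite effect) at once.
As > B: the two effects oppose for this pair; the across-period effect wins (78 vs 27 kJ/mol).
Si > As: the two effects oppose for this pair; the down-group effect wins (134 vs 78 kJ/mol).
Te > Si: the two effects oppose for this pair; the across-period effect wins (190 vs 134 kJ/mol).
For reference (kJ/mol): B 27, Si 134, As 78, Te 190.
So from highest to lowest: Te > Si > As > B.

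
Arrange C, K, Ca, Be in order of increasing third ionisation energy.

Consider each +2 ion: C²⁺ still has 2 valence electrons; K²⁺ is already 1 electron into the core; Ca²⁺ is the bare [Ar] core; Be²⁺ is the bare [He] core.
Usually core removal costs more than valence removal, but here the competition is close: a tightly held n=2 valence electron can cost more to remove than an n=3 core electron, so the actual values have to decide it.
Tabulated IE_3 (kJ/mol): C 4620, K 4420, Ca 4912, Be 14849.
Putting it together, IE_3: K < C < Ca < Be.

K, C, Ca, Be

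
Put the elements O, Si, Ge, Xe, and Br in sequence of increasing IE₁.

Ge, Si, Br, Xe, O

O is in period 2, group 16; Si is in period 3, group 14; Ge is in period 4, group 14; Br is in period 4, group 17; Xe is in period 5, group 18.
Removing the outermost electron gets harder across a period and easier down a group.
These span different periods and groups, so the two trends combine.
Si > Ge: they share group 14; the group trend gives Si the larger value.
Br > Si: the two effects oppose for this pair; the across-period effect wins (1140 vs 786 kJ/mol).
Xe > Br: the two effects oppose for this pair; the across-period effect wins (1170 vs 1140 kJ/mol).
O > Xe: period and group pull opposite ways; the down-group shift dominates (1314 vs 1170 kJ/mol).
Approximate values (kJ/mol): O 1314, Si 786, Ge 762, Br 1140, Xe 1170.
So from lowest to highest: Ge < Si < Br < Xe < O.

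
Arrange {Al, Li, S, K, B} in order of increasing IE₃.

Consider each +2 ion: Al²⁺ still has 1 valence electron; Li²⁺ is already 1 electron into the core; S²⁺ still has 4 valence electrons; K²⁺ is already 1 electron into the core; B²⁺ still has 1 valence electron.
Breaking into a closed-shell core is much more expensive than removing a leftover valence electron — K and Li have the largest IE_3 here.
Valence configurations: Al²⁺ [Ne]3s¹, S²⁺ [Ne]3s²3p², B²⁺ [He]2s¹.
The numbers (kJ/mol): Al 2745, Li 11815, S 3357, K 4420, B 3660.
So the third ionization energies run Al < S < B < K < Li.

Al < S < B < K < Li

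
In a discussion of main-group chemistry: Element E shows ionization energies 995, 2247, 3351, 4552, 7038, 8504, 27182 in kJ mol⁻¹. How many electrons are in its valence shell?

Look for the largest jump between consecutive ionization energies: IE7/IE6 ≈ 3.2, far larger than any earlier ratio.
That jump marks the point where a core electron is being removed. So the atom has 6 valence electrons.

6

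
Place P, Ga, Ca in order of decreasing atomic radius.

Ca > Ga > P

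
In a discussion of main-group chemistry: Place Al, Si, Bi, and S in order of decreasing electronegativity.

S > Bi > Si > Al

Al is in period 3, group 13; Si is in period 3, group 14; S is in period 3, group 16; Bi is in period 6, group 15.
EN rises left→right (higher Z_eff, smaller atoms) and falls top→bottom (larger, more shielded atoms).
Here both period and group differ, so the two effects have to be weighed against each other.
Si > Al: Si lies to the right of Al in period 3, so the across-period effect alone puts Si higher.
Bi > Si: period and group pull opposite ways; the across-period shift dominates (2.02 vs 1.90).
S > Bi: both effects reinforce here, so S is clearly the higher of the two.
Approximate values (Pauling): Al 1.61, Si 1.90, S 2.58, Bi 2.02.
So from highest to lowest: S > Bi > Si > Al.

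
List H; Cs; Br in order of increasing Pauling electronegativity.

Atoms toward the upper right of the periodic table pull bonding electrons most strongly.
Neither a single period nor a single group — weigh both effects.
H > Cs: H sits above Cs in group 1, so the down-group effect alone puts H higher.
Br > H: the two effects oppose for this pair; the across-period effect wins (2.96 vs 2.20).
Approximate values (Pauling): H 2.20, Br 2.96, Cs 0.79.
So from lowest to highest: Cs < H < Br.

Cs < H < Br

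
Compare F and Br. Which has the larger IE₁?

IE₁ increases left→right with effective nuclear charge and decreases top→bottom as the valence shell moves farther out.
All are in group 17, so first ionization energy increases up the group.
So F has the larger IE₁ (F > Br).

F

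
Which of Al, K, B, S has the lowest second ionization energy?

Al

IE_2 is the cost of taking one more electron from the +1 cation: Al⁺ still has 2 valence electrons; K⁺ is the bare [Ar] core; B⁺ still has 2 valence electrons; S⁺ still has 5 valence electrons.
Breaking into a closed-shell core is much more expensive than removing a leftover valence electron — K has the largest IE_2 here.
Valence configurations: Al⁺ [Ne]3s², B⁺ [He]2s², S⁺ [Ne]3s²3p³.
The numbers (kJ/mol): Al 1817, K 3052, B 2427, S 2252.
Overall IE_2 order: Al < S < B < K.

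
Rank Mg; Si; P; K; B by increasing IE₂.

Mg < Si < P < B < K

After 1 electron has been removed, what remains? Mg⁺ still has 1 valence electron; Si⁺ still has 3 valence electrons; P⁺ still has 4 valence electrons; K⁺ is the bare [Ar] core; B⁺ still has 2 valence electrons.
Pulling an electron out of a noble-gas core costs far more than removing a remaining valence electron, so K sits at the high end of IE_2.
Valence configurations: Mg⁺ [Ne]3s¹, Si⁺ [Ne]3s²3p¹, P⁺ [Ne]3s²3p², B⁺ [He]2s².
Approximate IE_2 values (kJ/mol): Mg 1451, Si 1577, P 1907, K 3052, B 2427.
Overall IE_2 order: Mg < Si < P < B < K.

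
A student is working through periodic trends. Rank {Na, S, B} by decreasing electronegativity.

S > B > Na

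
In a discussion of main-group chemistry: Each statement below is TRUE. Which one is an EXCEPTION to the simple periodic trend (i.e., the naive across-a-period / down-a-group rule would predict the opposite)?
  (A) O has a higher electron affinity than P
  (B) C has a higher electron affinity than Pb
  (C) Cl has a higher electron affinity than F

(C)

The general trend: electron affinity increases across a period and decreases down a group.
(A) O (period 2, group 16) vs P (period 3, group 15): the stated order agrees with the simple trend.
(B) C (period 2, group 14) vs Pb (period 6, group 14): the stated order agrees with the simple trend.
(C) Cl (period 3, group 17) vs F (period 2, group 17): the stated order contradicts the simple trend.
The exception is (C): F's small 2p subshell makes the incoming electron feel strong e⁻–e⁻ repulsion, so Cl actually releases more energy on gaining an electron.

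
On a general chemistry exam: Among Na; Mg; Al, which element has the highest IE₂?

Na

IE_2 is the cost of taking one more electron from the +1 cation: Na⁺ is the bare [Ne] core; Mg⁺ still has 1 valence electron; Al⁺ still has 2 valence electrons.
Core electrons are held far more tightly than valence electrons, so Na tops the IE_2 order.
Valence configurations: Mg⁺ [Ne]3s¹, Al⁺ [Ne]3s².
Approximate IE_2 values (kJ/mol): Na 4562, Mg 1451, Al 1817.
Hence IE_2: Mg < Al < Na.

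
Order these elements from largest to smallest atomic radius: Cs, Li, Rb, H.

Cs > Rb > Li > H

H is in period 1, group 1; Li is in period 2, group 1; Rb is in period 5, group 1; Cs is in period 6, group 1.
Radius decreases left→right (rising Z_eff, same n) and increases top→bottom (higher n).
All are in group 1, so atomic radius increases down the group.
So from largest to smallest: Cs > Rb > Li > H.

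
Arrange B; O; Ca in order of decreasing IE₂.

O, B, Ca

After 1 electron has been removed, what remains? B⁺ still has 2 valence electrons; O⁺ still has 5 valence electrons; Ca⁺ still has 1 valence electron.
All are still removing valence electrons, so compare the +1 ions as you would atoms: IE_2 generally rises across a period (higher Z_eff) and falls down a group (larger shell), subject to the usual subshell exceptions.
Valence configurations: B⁺ [He]2s², O⁺ [He]2s²2p³, Ca⁺ [Ar]4s¹.
The numbers (kJ/mol): B 2427, O 3388, Ca 1145.
Hence IE_2: Ca < B < O.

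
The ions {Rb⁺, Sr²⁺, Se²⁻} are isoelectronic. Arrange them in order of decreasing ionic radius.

Se²⁻ > Rb⁺ > Sr²⁺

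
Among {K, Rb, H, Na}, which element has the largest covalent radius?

Rb

H is in period 1, group 1; Na is in period 3, group 1; K is in period 4, group 1; Rb is in period 5, group 1.
Moving right in a period, electrons are added to the same shell under a stronger nuclear pull, so atoms get smaller; moving down, a new shell is opened and atoms get larger.
All are in group 1, so atomic radius increases down the group.
The largest covalent radius among these belongs to Rb.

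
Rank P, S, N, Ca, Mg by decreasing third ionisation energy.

After 2 electrons have been removed, what remains? P²⁺ still has 3 valence electrons; S²⁺ still has 4 valence electrons; N²⁺ still has 3 valence electrons; Ca²⁺ is the bare [Ar] core; Mg²⁺ is the bare [Ne] core.
Core electrons are held far more tightly than valence electrons, so Ca and Mg top the IE_3 order.
Valence configurations: P²⁺ [Ne]3s²3p¹, S²⁺ [Ne]3s²3p², N²⁺ [He]2s²2p¹.
Approximate IE_3 values (kJ/mol): P 2914, S 3357, N 4578, Ca 4912, Mg 7733.
Overall IE_3 order: P < S < N < Ca < Mg.

Mg > Ca > N > S > P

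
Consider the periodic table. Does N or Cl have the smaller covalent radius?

N

N is in period 2, group 15; Cl is in period 3, group 17.
Across a period the added protons contract the valence shell; down a group each new principal shell makes the atom larger.
Neither a single period nor a single group — weigh both effects.
Cl > N: period and group pull opposite ways; the down-group shift dominates (99 vs 71 pm).
Approximate values (pm): N 71, Cl 99.
So N has the smaller covalent radius (N < Cl).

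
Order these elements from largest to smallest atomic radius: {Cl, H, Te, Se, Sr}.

H is in period 1, group 1; Cl is in period 3, group 17; Se is in period 4, group 16; Sr is in period 5, group 2; Te is in period 5, group 16.
Across a period the added protons contract the valence shell; down a group each new principal shell makes the atom larger.
Neither a single period nor a single group — weigh both effects.
Cl > H: the two effects oppose for this pair; the down-group effect wins (99 vs 32 pm).
Se > Cl: both effects reinforce here, so Se is clearly the larger of the two.
Te > Se: Te sits below Se in group 16, so the down-group effect alone puts Te larger.
Sr > Te: Sr lies to the left of Te in period 5, so the across-period effect alone puts Sr larger.
Approximate values (pm): H 32, Cl 99, Se 116, Sr 185, Te 136.
So from largest to smallest: Sr > Te > Se > Cl > H.

Sr > Te > Se > Cl > H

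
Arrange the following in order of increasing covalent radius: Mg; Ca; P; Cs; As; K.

Mg is in period 3, group 2; P is in period 3, group 15; K is in period 4, group 1; Ca is in period 4, group 2; As is in period 4, group 15; Cs is in period 6, group 1.
Moving right in a period, electrons are added to the same shell under a stronger nuclear pull, so atoms get smaller; moving down, a new shell is opened and atoms get larger.
Here both period and group differ, so the two effects have to be weighed against each other.
As > P: As sits below P in group 15, so the down-group effect alone puts As larger.
Mg > As: period and group pull opposite ways; the across-period shift dominates (139 vs 121 pm).
Ca > Mg: Ca sits below Mg in group 2, so the down-group effect alone puts Ca larger.
K > Ca: K lies to the left of Ca in period 4, so the across-period effect alone puts K larger.
Cs > K: Cs sits below K in group 1, so the down-group effect alone puts Cs larger.
Approximate values (pm): Mg 139, P 111, K 196, Ca 171, As 121, Cs 232.
So from smallest to largest: P < As < Mg < Ca < K < Cs.

P < As < Mg < Ca < K < Cs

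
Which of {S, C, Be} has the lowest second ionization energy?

Be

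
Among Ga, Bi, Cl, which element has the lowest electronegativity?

Ga

Cl is in period 3, group 17; Ga is in period 4, group 13; Bi is in period 6, group 15.
Electronegativity increases across a period and decreases down a group, tracking effective nuclear charge and atomic size.
These span different periods and groups, so the two trends combine.
Bi > Ga: the two effects oppose for this pair; the across-period effect wins (2.02 vs 1.81).
Cl > Bi: relative to Bi, both the across-period and down-group shifts push Cl's electronegativity up.
For reference (Pauling): Cl 3.16, Ga 1.81, Bi 2.02.
The lowest electronegativity among these belongs to Ga.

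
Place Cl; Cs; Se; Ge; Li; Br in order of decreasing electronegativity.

Li is in period 2, group 1; Cl is in period 3, group 17; Ge is in period 4, group 14; Se is in period 4, group 16; Br is in period 4, group 17; Cs is in period 6, group 1.
Atoms toward the upper right of the periodic table pull bonding electrons most strongly.
Here both period and group differ, so the two effects have to be weighed against each other.
Li > Cs: they share group 1; the group trend gives Li the larger value.
Ge > Li: the two effects oppose for this pair; the across-period effect wins (2.01 vs 0.98).
Se > Ge: Se lies to the right of Ge in period 4, so the across-period effect alone puts Se higher.
Br > Se: Br lies to the right of Se in period 4, so the across-period effect alone puts Br higher.
Cl > Br: Cl sits above Br in group 17, so the down-group effect alone puts Cl higher.
Approximate values (Pauling): Li 0.98, Cl 3.16, Ge 2.01, Se 2.55, Br 2.96, Cs 0.79.
So from highest to lowest: Cl > Br > Se > Ge > Li > Cs.

Cl, Br, Se, Ge, Li, Cs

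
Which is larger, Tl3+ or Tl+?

Tl+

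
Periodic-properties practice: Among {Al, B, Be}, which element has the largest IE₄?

Consider each +3 ion: Al³⁺ is the bare [Ne] core; B³⁺ is the bare [He] core; Be³⁺ is already 1 electron into the core.
All of these are removing an electron from a noble-gas core or deeper; the smaller core (lower principal quantum number) is held far more tightly, and within a period the higher nuclear charge binds the same core more tightly.
Approximate IE_4 values (kJ/mol): Al 11577, B 25026, Be 21007.
So the fourth ionization energies run Al < Be < B.

B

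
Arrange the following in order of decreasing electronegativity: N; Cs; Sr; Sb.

N > Sb > Sr > Cs

N is in period 2, group 15; Sr is in period 5, group 2; Sb is in period 5, group 15; Cs is in period 6, group 1.
EN rises left→right (higher Z_eff, smaller atoms) and falls top→bottom (larger, more shielded atoms).
Here both period and group differ, so the two effects have to be weighed against each other.
Sr > Cs: relative to Cs, both the across-period and down-group shifts push Sr's electronegativity up.
Sb > Sr: Sb lies to the right of Sr in period 5, so the across-period effect alone puts Sb higher.
N > Sb: N sits above Sb in group 15, so the down-group effect alone puts N higher.
For reference (Pauling): N 3.04, Sr 0.95, Sb 2.05, Cs 0.79.
So from highest to lowest: N > Sb > Sr > Cs.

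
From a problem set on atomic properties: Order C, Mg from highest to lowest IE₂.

C, Mg

The second ionization energy removes an electron from the +1 ion. For each element: C⁺ still has 3 valence electrons; Mg⁺ still has 1 valence electron.
All are still removing valence electrons, so compare the +1 ions as you would atoms: IE_2 generally rises across a period (higher Z_eff) and falls down a group (larger shell), subject to the usual subshell exceptions.
Valence configurations: C⁺ [He]2s²2p¹, Mg⁺ [Ne]3s¹.
Tabulated IE_2 (kJ/mol): C 2353, Mg 1451.
Putting it together, IE_2: Mg < C.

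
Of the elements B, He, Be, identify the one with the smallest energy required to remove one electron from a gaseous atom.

B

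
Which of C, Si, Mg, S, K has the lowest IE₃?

Si

Consider each +2 ion: C²⁺ still has 2 valence electrons; Si²⁺ still has 2 valence electrons; Mg²⁺ is the bare [Ne] core; S²⁺ still has 4 valence electrons; K²⁺ is already 1 electron into the core.
Usually core removal costs more than valence removal, but here the competition is close: a tightly held n=2 valence electron can cost more to remove than an n=3 core electron, so the actual values have to decide it.
Valence configurations: C²⁺ [He]2s², Si²⁺ [Ne]3s², S²⁺ [Ne]3s²3p².
Tabulated IE_3 (kJ/mol): C 4620, Si 3232, Mg 7733, S 3357, K 4420.
Putting it together, IE_3: Si < S < K < C < Mg.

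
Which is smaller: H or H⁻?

Forming H⁻ adds 1 electron to H. More electron–electron repulsion in the same shell, with unchanged nuclear charge, lets the cloud expand.
An anion is larger than its parent atom: H⁻ > H.

H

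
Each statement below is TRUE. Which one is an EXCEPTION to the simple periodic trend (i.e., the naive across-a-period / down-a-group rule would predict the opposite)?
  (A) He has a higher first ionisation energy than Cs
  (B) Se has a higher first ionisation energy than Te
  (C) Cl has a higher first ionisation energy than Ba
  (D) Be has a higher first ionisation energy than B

The general trend: first ionisation energy increases across a period and decreases down a group.
(A) He (period 1, group 18) vs Cs (period 6, group 1): the stated order agrees with the simple trend.
(B) Se (period 4, group 16) vs Te (period 5, group 16): the stated order agrees with the simple trend.
(C) Cl (period 3, group 17) vs Ba (period 6, group 2): the stated order agrees with the simple trend.
(D) Be (period 2, group 2) vs B (period 2, group 13): the stated order contradicts the simple trend.
The exception is (D): removing B's lone 2p electron is easier than breaking Be's filled 2s².

(D)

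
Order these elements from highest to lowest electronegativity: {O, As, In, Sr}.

EN rises left→right (higher Z_eff, smaller atoms) and falls top→bottom (larger, more shielded atoms).
Here both period and group differ, so the two effects have to be weighed against each other.
In > Sr: both are in period 5; the period trend gives In the larger value.
As > In: relative to In, both the across-period and down-group shifts push As's electronegativity up.
O > As: relative to As, both the across-period and down-group shifts push O's electronegativity up.
Approximate values (Pauling): O 3.44, As 2.18, Sr 0.95, In 1.78.
So from highest to lowest: O > As > In > Sr.

O, As, In, Sr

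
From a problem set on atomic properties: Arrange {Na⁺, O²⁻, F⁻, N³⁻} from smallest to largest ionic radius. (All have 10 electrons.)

Na⁺ < F⁻ < O²⁻ < N³⁻

All of these have 10 electrons, so size is governed by nuclear charge alone: the more protons, the stronger the pull on the same electron cloud, and the smaller the ion.
Nuclear charges: Na⁺ (Z=11), F⁻ (Z=9), O²⁻ (Z=8), N³⁻ (Z=7).
Smallest to largest: Na⁺ < F⁻ < O²⁻ < N³⁻.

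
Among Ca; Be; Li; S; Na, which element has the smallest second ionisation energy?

Ca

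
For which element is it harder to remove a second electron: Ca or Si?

Si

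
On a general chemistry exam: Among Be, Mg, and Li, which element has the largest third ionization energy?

IE_3 is the cost of taking one more electron from the +2 cation: Be²⁺ is the bare [He] core; Mg²⁺ is the bare [Ne] core; Li²⁺ is already 1 electron into the core.
All of these are removing an electron from a noble-gas core or deeper; the smaller core (lower principal quantum number) is held far more tightly, and within a period the higher nuclear charge binds the same core more tightly.
Approximate IE_3 values (kJ/mol): Be 14849, Mg 7733, Li 11815.
Putting it together, IE_3: Mg < Li < Be.

Be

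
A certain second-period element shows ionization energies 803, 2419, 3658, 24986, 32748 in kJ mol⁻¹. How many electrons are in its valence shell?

3

Look for the largest jump between consecutive ionization energies: IE4/IE3 ≈ 6.8, far larger than any earlier ratio.
That jump marks the point where a core electron is being removed. So the atom has 3 valence electrons.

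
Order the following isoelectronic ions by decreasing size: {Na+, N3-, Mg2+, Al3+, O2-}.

N3- > O2- > Na+ > Mg2+ > Al3+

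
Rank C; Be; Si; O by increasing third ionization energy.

The third ionization energy removes an electron from the +2 ion. For each element: C²⁺ still has 2 valence electrons; Be²⁺ is the bare [He] core; Si²⁺ still has 2 valence electrons; O²⁺ still has 4 valence electrons.
Pulling an electron out of a noble-gas core costs far more than removing a remaining valence electron, so Be sits at the high end of IE_3.
Valence configurations: C²⁺ [He]2s², Si²⁺ [Ne]3s², O²⁺ [He]2s²2p².
Tabulated IE_3 (kJ/mol): C 4620, Be 14849, Si 3232, O 5300.
Hence IE_3: Si < C < O < Be.

Si < C < O < Be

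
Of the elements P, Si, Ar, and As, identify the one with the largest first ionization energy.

Si is in period 3, group 14; P is in period 3, group 15; Ar is in period 3, group 18; As is in period 4, group 15.
Removing the outermost electron gets harder across a period and easier down a group.
Neither a single period nor a single group — weigh both effects.
As > Si: the two effects oppose for this pair; the across-period effect wins (947 vs 786 kJ/mol).
P > As: P sits above As in group 15, so the down-group effect alone puts P higher.
Ar > P: Ar lies to the right of P in period 3, so the across-period effect alone puts Ar higher.
Approximate values (kJ/mol): Si 786, P 1012, Ar 1521, As 947.
The largest first ionization energy among these belongs to Ar.

Ar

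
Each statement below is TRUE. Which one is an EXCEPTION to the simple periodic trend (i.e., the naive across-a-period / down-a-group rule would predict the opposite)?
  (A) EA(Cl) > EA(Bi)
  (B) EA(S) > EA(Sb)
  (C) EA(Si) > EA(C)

(C)

The general trend: electron affinity increases across a period and decreases down a group.
(A) Cl (period 3, group 17) vs Bi (period 6, group 15): the stated order agrees with the simple trend.
(B) S (period 3, group 16) vs Sb (period 5, group 15): the stated order agrees with the simple trend.
(C) Si (period 3, group 14) vs C (period 2, group 14): the stated order contradicts the simple trend.
The exception is (C): Si's larger, more diffuse 3p orbitals accept an added electron slightly more readily than C's compact 2p.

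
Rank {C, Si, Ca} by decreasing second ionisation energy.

IE_2 is the cost of taking one more electron from the +1 cation: C⁺ still has 3 valence electrons; Si⁺ still has 3 valence electrons; Ca⁺ still has 1 valence electron.
All are still removing valence electrons, so compare the +1 ions as you would atoms: IE_2 generally rises across a period (higher Z_eff) and falls down a group (larger shell), subject to the usual subshell exceptions.
Valence configurations: C⁺ [He]2s²2p¹, Si⁺ [Ne]3s²3p¹, Ca⁺ [Ar]4s¹.
The numbers (kJ/mol): C 2353, Si 1577, Ca 1145.
Hence IE_2: Ca < Si < C.

C, Si, Ca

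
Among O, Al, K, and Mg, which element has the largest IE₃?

Consider each +2 ion: O²⁺ still has 4 valence electrons; Al²⁺ still has 1 valence electron; K²⁺ is already 1 electron into the core; Mg²⁺ is the bare [Ne] core.
Usually core removal costs more than valence removal, but here the competition is close: a tightly held n=2 valence electron can cost more to remove than an n=3 core electron, so the actual values have to decide it.
Valence configurations: O²⁺ [He]2s²2p², Al²⁺ [Ne]3s¹.
Approximate IE_3 values (kJ/mol): O 5300, Al 2745, K 4420, Mg 7733.
Hence IE_3: Al < K < O < Mg.

Mg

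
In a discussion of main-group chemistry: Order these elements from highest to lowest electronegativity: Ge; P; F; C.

C is in period 2, group 14; F is in period 2, group 17; P is in period 3, group 15; Ge is in period 4, group 14.
Atoms toward the upper right of the periodic table pull bonding electrons most strongly.
Neither a single period nor a single group — weigh both effects.
P > Ge: relative to Ge, both the across-period and down-group shifts push P's electronegativity up.
C > P: period and group pull opposite ways; the down-group shift dominates (2.55 vs 2.19).
F > C: F lies to the right of C in period 2, so the across-period effect alone puts F higher.
Approximate values (Pauling): C 2.55, F 3.98, P 2.19, Ge 2.01.
So from highest to lowest: F > C > P > Ge.

F > C > P > Ge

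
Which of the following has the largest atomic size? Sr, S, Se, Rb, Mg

Rb

Mg is in period 3, group 2; S is in period 3, group 16; Se is in period 4, group 16; Rb is in period 5, group 1; Sr is in period 5, group 2.
Moving right in a period, electrons are added to the same shell under a stronger nuclear pull, so atoms get smaller; moving down, a new shell is opened and atoms get larger.
These span different periods and groups, so the two trends combine.
Se > S: Se sits below S in group 16, so the down-group effect alone puts Se larger.
Mg > Se: period and group pull opposite ways; the across-period shift dominates (139 vs 116 pm).
Sr > Mg: they share group 2; the group trend gives Sr the larger value.
Rb > Sr: both are in period 5; the period trend gives Rb the larger value.
For reference (pm): Mg 139, S 103, Se 116, Rb 210, Sr 185.
The largest atomic size among these belongs to Rb.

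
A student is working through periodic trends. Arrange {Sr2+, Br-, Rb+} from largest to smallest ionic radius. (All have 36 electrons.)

Br- > Rb+ > Sr2+

All of these have 36 electrons, so size is governed by nuclear charge alone: the more protons, the stronger the pull on the same electron cloud, and the smaller the ion.
Nuclear charges: Sr2+ (Z=38), Rb+ (Z=37), Br- (Z=35).
Largest to smallest: Br- > Rb+ > Sr2+.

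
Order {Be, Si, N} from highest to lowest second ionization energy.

N > Be > Si

After 1 electron has been removed, what remains? Be⁺ still has 1 valence electron; Si⁺ still has 3 valence electrons; N⁺ still has 4 valence electrons.
All are still removing valence electrons, so compare the +1 ions as you would atoms: IE_2 generally rises across a period (higher Z_eff) and falls down a group (larger shell), subject to the usual subshell exceptions.
Valence configurations: Be⁺ [He]2s¹, Si⁺ [Ne]3s²3p¹, N⁺ [He]2s²2p².
The numbers (kJ/mol): Be 1757, Si 1577, N 2856.
Hence IE_2: Si < Be < N.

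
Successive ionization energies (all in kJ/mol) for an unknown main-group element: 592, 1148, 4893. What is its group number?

Group 2

Look for the largest jump between consecutive ionization energies: IE3/IE2 ≈ 4.3, far larger than any earlier ratio.
That jump marks the point where a core electron is being removed. So the atom has 2 valence electrons.
A main-group element with 2 valence electrons is in group 2.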